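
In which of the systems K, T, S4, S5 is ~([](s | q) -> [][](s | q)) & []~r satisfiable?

K, T

S4-tableau for the formula:
1. ~([](s | q) -> [][](s | q)) & []~r, u
2. ~([](s | q) -> [][](s | q)), u
3. []~r, u
4. [](s | q), u
5. ~[][](s | q), u
6. ~r, u
7. s | q, u
8. q, u
9. ~[](s | q), v
10. ~r, v
11. s | q, v
12. q, v
13. ~(s | q), w
14. ~s, w
15. ~q, w
16. ~r, w
17. s | q, w
18. q, w
Accessibility: uRu, uRv, uRw, vRv, vRw, wRw
Branch closes: q and ~q both at w.
Every branch closes (one shown): unsatisfiable in S4, hence also in S5 (every S5-frame is an S4-frame).
T-tableau for the formula:
1. ~([](s | q) -> [][](s | q)) & []~r, u
2. ~([](s | q) -> [][](s | q)), u
3. []~r, u
4. [](s | q), u
5. ~[][](s | q), u
6. ~r, u
7. s | q, u
8. q, u
9. ~[](s | q), v
10. ~r, v
11. s | q, v
12. q, v
13. ~(s | q), w
14. ~s, w
15. ~q, w
Accessibility: uRu, uRv, vRv, vRw, wRw
Complete open branch: satisfiable in T, hence also in K (this T-model is also a K-model).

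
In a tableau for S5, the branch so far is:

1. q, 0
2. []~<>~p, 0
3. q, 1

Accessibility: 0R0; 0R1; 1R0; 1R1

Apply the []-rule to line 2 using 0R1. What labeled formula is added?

~<>~p, 1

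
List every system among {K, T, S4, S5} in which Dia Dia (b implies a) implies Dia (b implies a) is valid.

S4, S5

T-tableau for the negation not (Dia Dia (b implies a) implies Dia (b implies a)):
1. not (Dia Dia (b implies a) implies Dia (b implies a)), 0
2. Dia Dia (b implies a), 0
3. not Dia (b implies a), 0
4. not (b implies a), 0
5. b, 0
6. not a, 0
7. Dia (b implies a), 1
8. not (b implies a), 1
9. b, 1
10. not a, 1
11. b implies a, 2
12. a, 2
Accessibility: 0R0, 0R1, 1R1, 1R2, 2R2
Complete open branch: countermodel on a T-frame, so not valid in T, nor in K (the same frame is also a K-frame).
S4-tableau for the negation not (Dia Dia (b implies a) implies Dia (b implies a)):
1. not (Dia Dia (b implies a) implies Dia (b implies a)), 0
2. Dia Dia (b implies a), 0
3. not Dia (b implies a), 0
4. not (b implies a), 0
5. b, 0
6. not a, 0
7. Dia (b implies a), 1
8. not (b implies a), 1
9. b, 1
10. not a, 1
11. b implies a, 2
12. not (b implies a), 2
13. b, 2
14. not a, 2
15. a, 2
Accessibility: 0R0, 0R1, 0R2, 1R1, 1R2, 2R2
Branch closes: a and not a both at 2.
Every branch closes (one shown): valid in S4, hence also in S5 (every theorem of S4 is a theorem of S5).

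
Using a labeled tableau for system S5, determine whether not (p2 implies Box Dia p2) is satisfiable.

1. not (p2 implies Box Dia p2), u
2. p2, u   [neg-implies-rule on 1]
3. not Box Dia p2, u   [neg-implies-rule on 1]
4. not Dia p2, v   [neg-Box-rule on 3: fresh world v, uRv]
5. not p2, u   [neg-Dia-rule on 4 via vRu]
Accessibility: uRu, uRv, vRu, vRv
Branch closes: p2 and not p2 both at u.
All branches of the tableau close; one closing branch shown above.

Unsatisfiable (every branch closes)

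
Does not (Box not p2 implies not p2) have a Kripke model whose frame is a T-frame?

Unsatisfiable

1. not (Box not p2 implies not p2), w0
2. Box not p2, w0   [neg-implies-rule on 1]
3. p2, w0   [neg-implies-rule on 1]
4. not p2, w0   [Box-rule on 2 via w0Rw0]
Accessibility: w0Rw0
Branch closes: p2 and not p2 both at w0.
Every branch closes; the branch above is one of them.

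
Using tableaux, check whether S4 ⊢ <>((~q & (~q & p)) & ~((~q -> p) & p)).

Invalid (countermodel exists)

Tableau for the negation ~<>((~q & (~q & p)) & ~((~q -> p) & p)):
1. ~<>((~q & (~q & p)) & ~((~q -> p) & p)), u
2. ~((~q & (~q & p)) & ~((~q -> p) & p)), u
3. (~q -> p) & p, u
4. ~q -> p, u
5. p, u
Accessibility: uRu
The negation has an open branch (countermodel exists).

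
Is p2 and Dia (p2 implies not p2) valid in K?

Tableau for the negation not (p2 and Dia (p2 implies not p2)):
1. not (p2 and Dia (p2 implies not p2)), u
2. not Dia (p2 implies not p2), u   [neg-and-rule on 1 (branches; this branch)]
The negation has an open branch (countermodel exists).

No, not valid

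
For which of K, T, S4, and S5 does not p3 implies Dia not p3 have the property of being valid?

K-tableau for the negation not (not p3 implies Dia not p3):
1. not (not p3 implies Dia not p3), 0
2. not p3, 0
3. not Dia not p3, 0
Complete open branch: countermodel on a K-frame, so not valid in K.
T-tableau for the negation not (not p3 implies Dia not p3):
1. not (not p3 implies Dia not p3), 0
2. not p3, 0
3. not Dia not p3, 0
4. p3, 0
Accessibility: 0R0
Branch closes: p3 and not p3 both at 0.
Every branch closes (one shown): valid in T, hence also in S4, S5 (every theorem of T is a theorem of S4 and S5).

T, S4, S5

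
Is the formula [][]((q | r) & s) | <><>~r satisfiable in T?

1. [][]((q | r) & s) | <><>~r, w0
2. <><>~r, w0   [|-rule on 1 (branches; this branch)]
3. <>~r, w1   [<>-rule on 2: fresh world w1, w0Rw1]
4. ~r, w2   [<>-rule on 3: fresh world w2, w1Rw2]
Accessibility: w0Rw0, w0Rw1, w1Rw1, w1Rw2, w2Rw2

Yes, satisfiable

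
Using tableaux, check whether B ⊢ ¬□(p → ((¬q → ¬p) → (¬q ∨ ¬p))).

Tableau for the negation □(p → ((¬q → ¬p) → (¬q ∨ ¬p))):
1. □(p → ((¬q → ¬p) → (¬q ∨ ¬p))), u
2. p → ((¬q → ¬p) → (¬q ∨ ¬p)), u
3. (¬q → ¬p) → (¬q ∨ ¬p), u
4. ¬q ∨ ¬p, u
5. ¬p, u
Accessibility: uRu
The negation has an open branch (countermodel exists).

No, not valid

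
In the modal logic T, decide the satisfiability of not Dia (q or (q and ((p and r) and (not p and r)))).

Satisfiable

1. not Dia (q or (q and ((p and r) and (not p and r)))), 0
2. not (q or (q and ((p and r) and (not p and r)))), 0
3. not q, 0
4. not (q and ((p and r) and (not p and r))), 0
5. not ((p and r) and (not p and r)), 0
6. not (not p and r), 0
7. not r, 0
Accessibility: 0R0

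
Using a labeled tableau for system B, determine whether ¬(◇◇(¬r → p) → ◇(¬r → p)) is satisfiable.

1. ¬(◇◇(¬r → p) → ◇(¬r → p)), u
2. ◇◇(¬r → p), u
3. ¬◇(¬r → p), u
4. ¬(¬r → p), u
5. ¬r, u
6. ¬p, u
7. ◇(¬r → p), v
8. ¬(¬r → p), v
9. ¬r, v
10. ¬p, v
11. ¬r → p, w
12. p, w
Accessibility: uRu, uRv, vRu, vRv, vRw, wRv, wRw

Satisfiable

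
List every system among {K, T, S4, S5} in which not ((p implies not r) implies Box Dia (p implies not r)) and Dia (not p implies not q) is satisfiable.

S4-tableau for the formula:
1. not ((p implies not r) implies Box Dia (p implies not r)) and Dia (not p implies not q), 0
2. not ((p implies not r) implies Box Dia (p implies not r)), 0   [and-rule on 1]
3. Dia (not p implies not q), 0   [and-rule on 1]
4. p implies not r, 0   [neg-implies-rule on 2]
5. not Box Dia (p implies not r), 0   [neg-implies-rule on 2]
6. not r, 0   [implies-rule on 4 (branches; this branch)]
7. not p implies not q, 1   [Dia-rule on 3: fresh world 1, 0R1]
8. not q, 1   [implies-rule on 7 (branches; this branch)]
9. not Dia (p implies not r), 2   [neg-Box-rule on 5: fresh world 2, 0R2]
10. not (p implies not r), 2   [neg-Dia-rule on 9 via 2R2]
11. p, 2   [neg-implies-rule on 10]
12. r, 2   [neg-implies-rule on 10]
Accessibility: 0R0, 0R1, 0R2, 1R1, 2R2
Complete open branch: satisfiable in S4, hence also in K, T (this S4-model is also a K-model and a T-model).
S5-tableau for the formula:
1. not ((p implies not r) implies Box Dia (p implies not r)) and Dia (not p implies not q), 0
2. not ((p implies not r) implies Box Dia (p implies not r)), 0   [and-rule on 1]
3. Dia (not p implies not q), 0   [and-rule on 1]
4. p implies not r, 0   [neg-implies-rule on 2]
5. not Box Dia (p implies not r), 0   [neg-implies-rule on 2]
6. not r, 0   [implies-rule on 4 (branches; this branch)]
7. not p implies not q, 1   [Dia-rule on 3: fresh world 1, 0R1]
8. not q, 1   [implies-rule on 7 (branches; this branch)]
9. not Dia (p implies not r), 2   [neg-Box-rule on 5: fresh world 2, 0R2]
10. not (p implies not r), 0   [neg-Dia-rule on 9 via 2R0]
11. p, 0   [neg-implies-rule on 10]
12. r, 0   [neg-implies-rule on 10]
Accessibility: 0R0, 0R1, 0R2, 1R0, 1R1, 1R2, 2R0, 2R1, 2R2
Branch closes: r and not r both at 0.
Every branch closes (one shown): unsatisfiable in S5.

K, T, S4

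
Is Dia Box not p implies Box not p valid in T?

No, not valid

Tableau for the negation not (Dia Box not p implies Box not p):
1. not (Dia Box not p implies Box not p), w0
2. Dia Box not p, w0   [neg-implies-rule on 1]
3. not Box not p, w0   [neg-implies-rule on 1]
4. Box not p, w1   [Dia-rule on 2: fresh world w1, w0Rw1]
5. not p, w1   [Box-rule on 4 via w1Rw1]
6. p, w2   [neg-Box-rule on 3: fresh world w2, w0Rw2]
Accessibility: w0Rw0, w0Rw1, w0Rw2, w1Rw1, w2Rw2
The negation has an open branch (countermodel exists).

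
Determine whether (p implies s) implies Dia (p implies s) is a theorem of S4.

Tableau for the negation not ((p implies s) implies Dia (p implies s)):
1. not ((p implies s) implies Dia (p implies s)), 0
2. p implies s, 0
3. not Dia (p implies s), 0
4. not (p implies s), 0
5. p, 0
6. not s, 0
7. s, 0
Accessibility: 0R0
Branch closes: s and not s both at 0.
All branches of the negation close; one closing branch shown above.

Valid in S4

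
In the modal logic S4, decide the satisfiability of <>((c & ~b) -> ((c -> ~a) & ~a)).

1. <>((c & ~b) -> ((c -> ~a) & ~a)), w0
2. (c & ~b) -> ((c -> ~a) & ~a), w1
3. (c -> ~a) & ~a, w1
4. c -> ~a, w1
5. ~a, w1
Accessibility: w0Rw0, w0Rw1, w1Rw1

Satisfiable (open branch found)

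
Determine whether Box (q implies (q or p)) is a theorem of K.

Tableau for the negation not Box (q implies (q or p)):
1. not Box (q implies (q or p)), w0
2. not (q implies (q or p)), w1
3. q, w1
4. not (q or p), w1
5. not q, w1
6. not p, w1
Accessibility: w0Rw1
Branch closes: q and not q both at w1.
All branches of the negation close; one closing branch shown above.

Valid in K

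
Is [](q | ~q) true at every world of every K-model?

Tableau for the negation ~[](q | ~q):
1. ~[](q | ~q), w0
2. ~(q | ~q), w1
3. ~q, w1
4. q, w1
Accessibility: w0Rw1
Branch closes: q and ~q both at w1.
Every branch of the negation's tableau closes; the branch above is one of them.

Valid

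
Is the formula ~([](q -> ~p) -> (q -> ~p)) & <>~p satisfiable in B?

1. ~([](q -> ~p) -> (q -> ~p)) & <>~p, w0
2. ~([](q -> ~p) -> (q -> ~p)), w0   [&-rule on 1]
3. <>~p, w0   [&-rule on 1]
4. [](q -> ~p), w0   [~->-rule on 2]
5. ~(q -> ~p), w0   [~->-rule on 2]
6. q, w0   [~->-rule on 5]
7. p, w0   [~->-rule on 5]
8. q -> ~p, w0   [[]-rule on 4 via w0Rw0]
9. ~p, w0   [->-rule on 8 (branches; this branch)]
Accessibility: w0Rw0
Branch closes: p and ~p both at w0.
(One branch shown.) All branches close.

No, unsatisfiable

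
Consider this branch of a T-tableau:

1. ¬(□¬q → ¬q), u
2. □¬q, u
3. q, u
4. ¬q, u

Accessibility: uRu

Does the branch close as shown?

Both q and ¬q appear at u.

Closed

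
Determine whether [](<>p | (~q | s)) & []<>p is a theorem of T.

Tableau for the negation ~([](<>p | (~q | s)) & []<>p):
1. ~([](<>p | (~q | s)) & []<>p), 0
2. ~[]<>p, 0
3. ~<>p, 1
4. ~p, 1
Accessibility: 0R0, 0R1, 1R1
The negation has an open branch (countermodel exists).

No, not valid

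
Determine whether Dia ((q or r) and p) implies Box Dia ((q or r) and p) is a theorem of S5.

Tableau for the negation not (Dia ((q or r) and p) implies Box Dia ((q or r) and p)):
1. not (Dia ((q or r) and p) implies Box Dia ((q or r) and p)), 0
2. Dia ((q or r) and p), 0
3. not Box Dia ((q or r) and p), 0
4. (q or r) and p, 1
5. q or r, 1
6. p, 1
7. r, 1
8. not Dia ((q or r) and p), 2
9. not ((q or r) and p), 0
10. not ((q or r) and p), 1
11. not ((q or r) and p), 2
12. not (q or r), 0
13. not q, 0
14. not r, 0
15. not (q or r), 1
16. not q, 1
17. not r, 1
Accessibility: 0R0, 0R1, 0R2, 1R0, 1R1, 1R2, 2R0, 2R1, 2R2
Branch closes: r and not r both at 1.
Every branch of the negation's tableau closes; the branch above is one of them.

Valid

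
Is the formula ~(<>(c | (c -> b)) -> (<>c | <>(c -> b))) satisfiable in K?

1. ~(<>(c | (c -> b)) -> (<>c | <>(c -> b))), w0
2. <>(c | (c -> b)), w0   [~->-rule on 1]
3. ~(<>c | <>(c -> b)), w0   [~->-rule on 1]
4. ~<>c, w0   [~|-rule on 3]
5. ~<>(c -> b), w0   [~|-rule on 3]
6. c | (c -> b), w1   [<>-rule on 2: fresh world w1, w0Rw1]
7. ~c, w1   [~<>-rule on 4 via w0Rw1]
8. ~(c -> b), w1   [~<>-rule on 5 via w0Rw1]
9. c, w1   [~->-rule on 8]
10. ~b, w1   [~->-rule on 8]
Accessibility: w0Rw1
Branch closes: c and ~c both at w1.
(One branch shown.) All branches close.

No, unsatisfiable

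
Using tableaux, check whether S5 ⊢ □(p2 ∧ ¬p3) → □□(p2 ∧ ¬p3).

Tableau for the negation ¬(□(p2 ∧ ¬p3) → □□(p2 ∧ ¬p3)):
1. ¬(□(p2 ∧ ¬p3) → □□(p2 ∧ ¬p3)), u
2. □(p2 ∧ ¬p3), u   [¬→-rule on 1]
3. ¬□□(p2 ∧ ¬p3), u   [¬→-rule on 1]
4. p2 ∧ ¬p3, u   [□-rule on 2 via uRu]
5. p2, u   [∧-rule on 4]
6. ¬p3, u   [∧-rule on 4]
7. ¬□(p2 ∧ ¬p3), v   [¬□-rule on 3: fresh world v, uRv]
8. p2 ∧ ¬p3, v   [□-rule on 2 via uRv]
9. p2, v   [∧-rule on 8]
10. ¬p3, v   [∧-rule on 8]
11. ¬(p2 ∧ ¬p3), w   [¬□-rule on 7: fresh world w, vRw]
12. p2 ∧ ¬p3, w   [□-rule on 2 via uRw]
13. p2, w   [∧-rule on 12]
14. ¬p3, w   [∧-rule on 12]
15. p3, w   [¬∧-rule on 11 (branches; this branch)]
Accessibility: uRu, uRv, uRw, vRu, vRv, vRw, wRu, wRv, wRw
Branch closes: p3 and ¬p3 both at w.
All branches of the negation close; one closing branch shown above.

Valid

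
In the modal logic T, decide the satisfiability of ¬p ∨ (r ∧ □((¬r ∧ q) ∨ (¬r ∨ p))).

Satisfiable

1. ¬p ∨ (r ∧ □((¬r ∧ q) ∨ (¬r ∨ p))), 0
2. r ∧ □((¬r ∧ q) ∨ (¬r ∨ p)), 0   [∨-rule on 1 (branches; this branch)]
3. r, 0   [∧-rule on 2]
4. □((¬r ∧ q) ∨ (¬r ∨ p)), 0   [∧-rule on 2]
5. (¬r ∧ q) ∨ (¬r ∨ p), 0   [□-rule on 4 via 0R0]
6. ¬r ∨ p, 0   [∨-rule on 5 (branches; this branch)]
7. p, 0   [∨-rule on 6 (branches; this branch)]
Accessibility: 0R0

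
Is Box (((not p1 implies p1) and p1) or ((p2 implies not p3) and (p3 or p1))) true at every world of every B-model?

Not valid

Tableau for the negation not Box (((not p1 implies p1) and p1) or ((p2 implies not p3) and (p3 or p1))):
1. not Box (((not p1 implies p1) and p1) or ((p2 implies not p3) and (p3 or p1))), w0
2. not (((not p1 implies p1) and p1) or ((p2 implies not p3) and (p3 or p1))), w1
3. not ((not p1 implies p1) and p1), w1
4. not ((p2 implies not p3) and (p3 or p1)), w1
5. not p1, w1
6. not (p3 or p1), w1
7. not p3, w1
Accessibility: w0Rw0, w0Rw1, w1Rw0, w1Rw1
The negation has an open branch (countermodel exists).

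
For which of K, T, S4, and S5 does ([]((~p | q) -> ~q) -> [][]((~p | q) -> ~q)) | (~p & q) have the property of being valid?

S4-tableau for the negation ~(([]((~p | q) -> ~q) -> [][]((~p | q) -> ~q)) | (~p & q)):
1. ~(([]((~p | q) -> ~q) -> [][]((~p | q) -> ~q)) | (~p & q)), 0
2. ~([]((~p | q) -> ~q) -> [][]((~p | q) -> ~q)), 0
3. ~(~p & q), 0
4. []((~p | q) -> ~q), 0
5. ~[][]((~p | q) -> ~q), 0
6. (~p | q) -> ~q, 0
7. ~q, 0
8. ~(~p | q), 0
9. p, 0
10. ~[]((~p | q) -> ~q), 1
11. (~p | q) -> ~q, 1
12. ~(~p | q), 1
13. p, 1
14. ~q, 1
15. ~((~p | q) -> ~q), 2
16. ~p | q, 2
17. q, 2
18. (~p | q) -> ~q, 2
19. ~(~p | q), 2
20. p, 2
21. ~q, 2
Accessibility: 0R0, 0R1, 0R2, 1R1, 1R2, 2R2
Branch closes: q and ~q both at 2.
Every branch closes (one shown): valid in S4, hence also in S5 (every theorem of S4 is a theorem of S5).
T-tableau for the negation ~(([]((~p | q) -> ~q) -> [][]((~p | q) -> ~q)) | (~p & q)):
1. ~(([]((~p | q) -> ~q) -> [][]((~p | q) -> ~q)) | (~p & q)), 0
2. ~([]((~p | q) -> ~q) -> [][]((~p | q) -> ~q)), 0
3. ~(~p & q), 0
4. []((~p | q) -> ~q), 0
5. ~[][]((~p | q) -> ~q), 0
6. (~p | q) -> ~q, 0
7. ~q, 0
8. ~[]((~p | q) -> ~q), 1
9. (~p | q) -> ~q, 1
10. ~q, 1
11. ~((~p | q) -> ~q), 2
12. ~p | q, 2
13. q, 2
Accessibility: 0R0, 0R1, 1R1, 1R2, 2R2
Complete open branch: countermodel on a T-frame, so not valid in T, nor in K (the same frame is also a K-frame).

S4, S5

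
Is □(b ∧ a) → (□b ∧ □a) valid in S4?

Valid

Tableau for the negation ¬(□(b ∧ a) → (□b ∧ □a)):
1. ¬(□(b ∧ a) → (□b ∧ □a)), u
2. □(b ∧ a), u   [¬→-rule on 1]
3. ¬(□b ∧ □a), u   [¬→-rule on 1]
4. b ∧ a, u   [□-rule on 2 via uRu]
5. b, u   [∧-rule on 4]
6. a, u   [∧-rule on 4]
7. ¬□a, u   [¬∧-rule on 3 (branches; this branch)]
8. ¬a, v   [¬□-rule on 7: fresh world v, uRv]
9. b ∧ a, v   [□-rule on 2 via uRv]
10. b, v   [∧-rule on 9]
11. a, v   [∧-rule on 9]
Accessibility: uRu, uRv, vRv
Branch closes: a and ¬a both at v.
Every branch of the negation's tableau closes; the branch above is one of them.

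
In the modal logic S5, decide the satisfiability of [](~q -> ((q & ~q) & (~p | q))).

Yes, satisfiable

1. [](~q -> ((q & ~q) & (~p | q))), u
2. ~q -> ((q & ~q) & (~p | q)), u   [[]-rule on 1 via uRu]
3. q, u   [->-rule on 2 (branches; this branch)]
Accessibility: uRu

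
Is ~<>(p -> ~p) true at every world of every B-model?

Not valid

Tableau for the negation <>(p -> ~p):
1. <>(p -> ~p), u
2. p -> ~p, v
3. ~p, v
Accessibility: uRu, uRv, vRu, vRv
The negation has an open branch (countermodel exists).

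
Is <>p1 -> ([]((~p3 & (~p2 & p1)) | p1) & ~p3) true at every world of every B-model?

Not valid

Tableau for the negation ~(<>p1 -> ([]((~p3 & (~p2 & p1)) | p1) & ~p3)):
1. ~(<>p1 -> ([]((~p3 & (~p2 & p1)) | p1) & ~p3)), 0
2. <>p1, 0
3. ~([]((~p3 & (~p2 & p1)) | p1) & ~p3), 0
4. p3, 0
5. p1, 1
Accessibility: 0R0, 0R1, 1R0, 1R1
The negation has an open branch (countermodel exists).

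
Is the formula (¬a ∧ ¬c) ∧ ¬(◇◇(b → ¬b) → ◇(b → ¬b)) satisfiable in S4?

1. (¬a ∧ ¬c) ∧ ¬(◇◇(b → ¬b) → ◇(b → ¬b)), u
2. ¬a ∧ ¬c, u   [∧-rule on 1]
3. ¬(◇◇(b → ¬b) → ◇(b → ¬b)), u   [∧-rule on 1]
4. ¬a, u   [∧-rule on 2]
5. ¬c, u   [∧-rule on 2]
6. ◇◇(b → ¬b), u   [¬→-rule on 3]
7. ¬◇(b → ¬b), u   [¬→-rule on 3]
8. ¬(b → ¬b), u   [¬◇-rule on 7 via uRu]
9. b, u   [¬→-rule on 8]
10. ◇(b → ¬b), v   [◇-rule on 6: fresh world v, uRv]
11. ¬(b → ¬b), v   [¬◇-rule on 7 via uRv]
12. b, v   [¬→-rule on 11]
13. b → ¬b, w   [◇-rule on 10: fresh world w, vRw]
14. ¬(b → ¬b), w   [¬◇-rule on 7 via uRw]
15. b, w   [¬→-rule on 14]
16. ¬b, w   [→-rule on 13 (branches; this branch)]
Accessibility: uRu, uRv, uRw, vRv, vRw, wRw
Branch closes: b and ¬b both at w.
(One branch shown.) All branches close.

No, unsatisfiable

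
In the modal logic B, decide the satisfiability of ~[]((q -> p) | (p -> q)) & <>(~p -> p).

1. ~[]((q -> p) | (p -> q)) & <>(~p -> p), 0
2. ~[]((q -> p) | (p -> q)), 0   [&-rule on 1]
3. <>(~p -> p), 0   [&-rule on 1]
4. ~((q -> p) | (p -> q)), 1   [~[]-rule on 2: fresh world 1, 0R1]
5. ~(q -> p), 1   [~|-rule on 4]
6. ~(p -> q), 1   [~|-rule on 4]
7. q, 1   [~->-rule on 5]
8. ~p, 1   [~->-rule on 5]
9. p, 1   [~->-rule on 6]
10. ~q, 1   [~->-rule on 6]
Accessibility: 0R0, 0R1, 1R0, 1R1
Branch closes: p and ~p both at 1.
All branches of the tableau close; one closing branch shown above.

Unsatisfiable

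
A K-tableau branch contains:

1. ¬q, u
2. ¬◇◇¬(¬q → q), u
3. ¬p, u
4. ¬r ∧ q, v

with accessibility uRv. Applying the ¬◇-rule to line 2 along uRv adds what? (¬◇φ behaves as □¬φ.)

¬◇¬(¬q → q), v

¬◇φ behaves as □¬φ: propagate the negated body to each accessible world.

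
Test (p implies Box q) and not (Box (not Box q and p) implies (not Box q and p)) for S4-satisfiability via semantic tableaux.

1. (p implies Box q) and not (Box (not Box q and p) implies (not Box q and p)), 0
2. p implies Box q, 0
3. not (Box (not Box q and p) implies (not Box q and p)), 0
4. Box (not Box q and p), 0
5. not (not Box q and p), 0
6. not Box q and p, 0
7. not Box q, 0
8. p, 0
9. Box q, 0
10. q, 0
11. not q, 1
12. not Box q and p, 1
13. not Box q, 1
14. p, 1
15. q, 1
Accessibility: 0R0, 0R1, 1R1
Branch closes: q and not q both at 1.
(One branch shown.) All branches close.

Unsatisfiable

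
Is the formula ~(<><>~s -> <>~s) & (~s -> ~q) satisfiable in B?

1. ~(<><>~s -> <>~s) & (~s -> ~q), w0
2. ~(<><>~s -> <>~s), w0   [&-rule on 1]
3. ~s -> ~q, w0   [&-rule on 1]
4. <><>~s, w0   [~->-rule on 2]
5. ~<>~s, w0   [~->-rule on 2]
6. s, w0   [~<>-rule on 5 via w0Rw0]
7. ~q, w0   [->-rule on 3 (branches; this branch)]
8. <>~s, w1   [<>-rule on 4: fresh world w1, w0Rw1]
9. s, w1   [~<>-rule on 5 via w0Rw1]
10. ~s, w2   [<>-rule on 8: fresh world w2, w1Rw2]
Accessibility: w0Rw0, w0Rw1, w1Rw0, w1Rw1, w1Rw2, w2Rw1, w2Rw2

Satisfiable (open branch found)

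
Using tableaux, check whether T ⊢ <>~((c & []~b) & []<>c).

Tableau for the negation ~<>~((c & []~b) & []<>c):
1. ~<>~((c & []~b) & []<>c), 0
2. (c & []~b) & []<>c, 0   [~<>-rule on 1 via 0R0]
3. c & []~b, 0   [&-rule on 2]
4. []<>c, 0   [&-rule on 2]
5. c, 0   [&-rule on 3]
6. []~b, 0   [&-rule on 3]
7. <>c, 0   [[]-rule on 4 via 0R0]
8. ~b, 0   [[]-rule on 6 via 0R0]
9. c, 1   [<>-rule on 7: fresh world 1, 0R1]
10. (c & []~b) & []<>c, 1   [~<>-rule on 1 via 0R1]
11. c & []~b, 1   [&-rule on 10]
12. []<>c, 1   [&-rule on 10]
13. []~b, 1   [&-rule on 11]
14. <>c, 1   [[]-rule on 4 via 0R1]
15. ~b, 1   [[]-rule on 6 via 0R1]
16. c, 2   [<>-rule on 14: fresh world 2, 1R2]
17. <>c, 2   [[]-rule on 12 via 1R2]
18. ~b, 2   [[]-rule on 13 via 1R2]
19. c, 3   [<>-rule on 17: fresh world 3, 2R3]
Accessibility: 0R0, 0R1, 1R1, 1R2, 2R2, 2R3, 3R3
The negation has an open branch (countermodel exists).

Not valid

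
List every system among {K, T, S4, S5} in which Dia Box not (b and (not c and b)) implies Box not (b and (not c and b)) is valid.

S5-tableau for the negation not (Dia Box not (b and (not c and b)) implies Box not (b and (not c and b))):
1. not (Dia Box not (b and (not c and b)) implies Box not (b and (not c and b))), 0
2. Dia Box not (b and (not c and b)), 0
3. not Box not (b and (not c and b)), 0
4. Box not (b and (not c and b)), 1
5. not (b and (not c and b)), 0
6. not (b and (not c and b)), 1
7. not (not c and b), 0
8. not (not c and b), 1
9. not b, 0
10. not b, 1
11. b and (not c and b), 2
12. b, 2
13. not c and b, 2
14. not c, 2
15. not (b and (not c and b)), 2
16. not (not c and b), 2
17. not b, 2
Accessibility: 0R0, 0R1, 0R2, 1R0, 1R1, 1R2, 2R0, 2R1, 2R2
Branch closes: b and not b both at 2.
Every branch closes (one shown): valid in S5.
S4-tableau for the negation not (Dia Box not (b and (not c and b)) implies Box not (b and (not c and b))):
1. not (Dia Box not (b and (not c and b)) implies Box not (b and (not c and b))), 0
2. Dia Box not (b and (not c and b)), 0
3. not Box not (b and (not c and b)), 0
4. Box not (b and (not c and b)), 1
5. not (b and (not c and b)), 1
6. not (not c and b), 1
7. not b, 1
8. b and (not c and b), 2
9. b, 2
10. not c and b, 2
11. not c, 2
Accessibility: 0R0, 0R1, 0R2, 1R1, 2R2
Complete open branch: countermodel on an S4-frame, so not valid in S4, nor in K, T (the same frame is also a K-frame and a T-frame).

S5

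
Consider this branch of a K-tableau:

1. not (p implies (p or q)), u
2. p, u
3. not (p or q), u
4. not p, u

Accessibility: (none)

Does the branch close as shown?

Both p and not p appear at u.

Closed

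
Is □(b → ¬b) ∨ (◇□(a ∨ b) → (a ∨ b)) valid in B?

Tableau for the negation ¬(□(b → ¬b) ∨ (◇□(a ∨ b) → (a ∨ b))):
1. ¬(□(b → ¬b) ∨ (◇□(a ∨ b) → (a ∨ b))), 0
2. ¬□(b → ¬b), 0   [¬∨-rule on 1]
3. ¬(◇□(a ∨ b) → (a ∨ b)), 0   [¬∨-rule on 1]
4. ◇□(a ∨ b), 0   [¬→-rule on 3]
5. ¬(a ∨ b), 0   [¬→-rule on 3]
6. ¬a, 0   [¬∨-rule on 5]
7. ¬b, 0   [¬∨-rule on 5]
8. ¬(b → ¬b), 1   [¬□-rule on 2: fresh world 1, 0R1]
9. b, 1   [¬→-rule on 8]
10. □(a ∨ b), 2   [◇-rule on 4: fresh world 2, 0R2]
11. a ∨ b, 0   [□-rule on 10 via 2R0]
12. a ∨ b, 2   [□-rule on 10 via 2R2]
13. b, 0   [∨-rule on 11 (branches; this branch)]
Accessibility: 0R0, 0R1, 0R2, 1R0, 1R1, 2R0, 2R2
Branch closes: b and ¬b both at 0.
All branches of the negation close; one closing branch shown above.

Valid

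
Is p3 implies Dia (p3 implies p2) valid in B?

Invalid (countermodel exists)

Tableau for the negation not (p3 implies Dia (p3 implies p2)):
1. not (p3 implies Dia (p3 implies p2)), u
2. p3, u   [neg-implies-rule on 1]
3. not Dia (p3 implies p2), u   [neg-implies-rule on 1]
4. not (p3 implies p2), u   [neg-Dia-rule on 3 via uRu]
5. not p2, u   [neg-implies-rule on 4]
Accessibility: uRu
The negation has an open branch (countermodel exists).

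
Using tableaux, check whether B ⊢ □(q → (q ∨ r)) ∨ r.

Tableau for the negation ¬(□(q → (q ∨ r)) ∨ r):
1. ¬(□(q → (q ∨ r)) ∨ r), u
2. ¬□(q → (q ∨ r)), u
3. ¬r, u
4. ¬(q → (q ∨ r)), v
5. q, v
6. ¬(q ∨ r), v
7. ¬q, v
8. ¬r, v
Accessibility: uRu, uRv, vRu, vRv
Branch closes: q and ¬q both at v.
All branches of the negation close; one closing branch shown above.

Valid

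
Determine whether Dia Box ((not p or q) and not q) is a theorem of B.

No, not valid

Tableau for the negation not Dia Box ((not p or q) and not q):
1. not Dia Box ((not p or q) and not q), u
2. not Box ((not p or q) and not q), u
3. not ((not p or q) and not q), v
4. not Box ((not p or q) and not q), v
5. q, v
6. not ((not p or q) and not q), w
7. q, w
Accessibility: uRu, uRv, vRu, vRv, vRw, wRv, wRw
The negation has an open branch (countermodel exists).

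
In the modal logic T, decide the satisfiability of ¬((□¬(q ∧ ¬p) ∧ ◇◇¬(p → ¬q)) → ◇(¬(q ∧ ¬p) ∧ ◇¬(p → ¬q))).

Unsatisfiable

1. ¬((□¬(q ∧ ¬p) ∧ ◇◇¬(p → ¬q)) → ◇(¬(q ∧ ¬p) ∧ ◇¬(p → ¬q))), 0
2. □¬(q ∧ ¬p) ∧ ◇◇¬(p → ¬q), 0   [¬→-rule on 1]
3. ¬◇(¬(q ∧ ¬p) ∧ ◇¬(p → ¬q)), 0   [¬→-rule on 1]
4. □¬(q ∧ ¬p), 0   [∧-rule on 2]
5. ◇◇¬(p → ¬q), 0   [∧-rule on 2]
6. ¬(¬(q ∧ ¬p) ∧ ◇¬(p → ¬q)), 0   [¬◇-rule on 3 via 0R0]
7. ¬(q ∧ ¬p), 0   [□-rule on 4 via 0R0]
8. ¬◇¬(p → ¬q), 0   [¬∧-rule on 6 (branches; this branch)]
9. p → ¬q, 0   [¬◇-rule on 8 via 0R0]
10. p, 0   [¬∧-rule on 7 (branches; this branch)]
11. ¬q, 0   [→-rule on 9 (branches; this branch)]
12. ◇¬(p → ¬q), 1   [◇-rule on 5: fresh world 1, 0R1]
13. ¬(¬(q ∧ ¬p) ∧ ◇¬(p → ¬q)), 1   [¬◇-rule on 3 via 0R1]
14. ¬(q ∧ ¬p), 1   [□-rule on 4 via 0R1]
15. p → ¬q, 1   [¬◇-rule on 8 via 0R1]
16. ¬◇¬(p → ¬q), 1   [¬∧-rule on 13 (branches; this branch)]
17. p, 1   [¬∧-rule on 14 (branches; this branch)]
18. ¬q, 1   [→-rule on 15 (branches; this branch)]
19. ¬(p → ¬q), 2   [◇-rule on 12: fresh world 2, 1R2]
20. p, 2   [¬→-rule on 19]
21. q, 2   [¬→-rule on 19]
22. p → ¬q, 2   [¬◇-rule on 16 via 1R2]
23. ¬q, 2   [→-rule on 22 (branches; this branch)]
Accessibility: 0R0, 0R1, 1R1, 1R2, 2R2
Branch closes: q and ¬q both at 2.
All branches of the tableau close; one closing branch shown above.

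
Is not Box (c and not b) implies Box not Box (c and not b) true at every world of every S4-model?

Tableau for the negation not (not Box (c and not b) implies Box not Box (c and not b)):
1. not (not Box (c and not b) implies Box not Box (c and not b)), 0
2. not Box (c and not b), 0   [neg-implies-rule on 1]
3. not Box not Box (c and not b), 0   [neg-implies-rule on 1]
4. not (c and not b), 1   [neg-Box-rule on 2: fresh world 1, 0R1]
5. b, 1   [neg-and-rule on 4 (branches; this branch)]
6. Box (c and not b), 2   [neg-Box-rule on 3: fresh world 2, 0R2]
7. c and not b, 2   [Box-rule on 6 via 2R2]
8. c, 2   [and-rule on 7]
9. not b, 2   [and-rule on 7]
Accessibility: 0R0, 0R1, 0R2, 1R1, 2R2
The negation has an open branch (countermodel exists).

No, not valid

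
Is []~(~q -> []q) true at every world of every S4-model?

Tableau for the negation ~[]~(~q -> []q):
1. ~[]~(~q -> []q), w0
2. ~q -> []q, w1
3. []q, w1
4. q, w1
Accessibility: w0Rw0, w0Rw1, w1Rw1
The negation has an open branch (countermodel exists).

Invalid (countermodel exists)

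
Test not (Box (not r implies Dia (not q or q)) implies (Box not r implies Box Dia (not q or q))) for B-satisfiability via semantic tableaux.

Unsatisfiable (every branch closes)

1. not (Box (not r implies Dia (not q or q)) implies (Box not r implies Box Dia (not q or q))), 0
2. Box (not r implies Dia (not q or q)), 0
3. not (Box not r implies Box Dia (not q or q)), 0
4. Box not r, 0
5. not Box Dia (not q or q), 0
6. not r implies Dia (not q or q), 0
7. not r, 0
8. Dia (not q or q), 0
9. not Dia (not q or q), 1
10. not r implies Dia (not q or q), 1
11. not r, 1
12. not (not q or q), 0
13. q, 0
14. not q, 0
Accessibility: 0R0, 0R1, 1R0, 1R1
Branch closes: q and not q both at 0.
(One branch shown.) All branches close.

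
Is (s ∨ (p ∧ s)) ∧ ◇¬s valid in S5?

Tableau for the negation ¬((s ∨ (p ∧ s)) ∧ ◇¬s):
1. ¬((s ∨ (p ∧ s)) ∧ ◇¬s), w0
2. ¬◇¬s, w0
3. s, w0
Accessibility: w0Rw0
The negation has an open branch (countermodel exists).

No, not valid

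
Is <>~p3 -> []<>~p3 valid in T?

Invalid (countermodel exists)

Tableau for the negation ~(<>~p3 -> []<>~p3):
1. ~(<>~p3 -> []<>~p3), w0
2. <>~p3, w0   [~->-rule on 1]
3. ~[]<>~p3, w0   [~->-rule on 1]
4. ~p3, w1   [<>-rule on 2: fresh world w1, w0Rw1]
5. ~<>~p3, w2   [~[]-rule on 3: fresh world w2, w0Rw2]
6. p3, w2   [~<>-rule on 5 via w2Rw2]
Accessibility: w0Rw0, w0Rw1, w0Rw2, w1Rw1, w2Rw2
The negation has an open branch (countermodel exists).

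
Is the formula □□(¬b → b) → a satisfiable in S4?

Satisfiable (open branch found)

1. □□(¬b → b) → a, w0
2. a, w0
Accessibility: w0Rw0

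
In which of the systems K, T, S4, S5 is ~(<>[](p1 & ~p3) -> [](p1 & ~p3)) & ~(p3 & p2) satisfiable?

S5-tableau for the formula:
1. ~(<>[](p1 & ~p3) -> [](p1 & ~p3)) & ~(p3 & p2), w0
2. ~(<>[](p1 & ~p3) -> [](p1 & ~p3)), w0
3. ~(p3 & p2), w0
4. <>[](p1 & ~p3), w0
5. ~[](p1 & ~p3), w0
6. ~p2, w0
7. [](p1 & ~p3), w1
8. p1 & ~p3, w0
9. p1, w0
10. ~p3, w0
11. p1 & ~p3, w1
12. p1, w1
13. ~p3, w1
14. ~(p1 & ~p3), w2
15. p1 & ~p3, w2
16. p1, w2
17. ~p3, w2
18. p3, w2
Accessibility: w0Rw0, w0Rw1, w0Rw2, w1Rw0, w1Rw1, w1Rw2, w2Rw0, w2Rw1, w2Rw2
Branch closes: p3 and ~p3 both at w2.
Every branch closes (one shown): unsatisfiable in S5.
S4-tableau for the formula:
1. ~(<>[](p1 & ~p3) -> [](p1 & ~p3)) & ~(p3 & p2), w0
2. ~(<>[](p1 & ~p3) -> [](p1 & ~p3)), w0
3. ~(p3 & p2), w0
4. <>[](p1 & ~p3), w0
5. ~[](p1 & ~p3), w0
6. ~p2, w0
7. [](p1 & ~p3), w1
8. p1 & ~p3, w1
9. p1, w1
10. ~p3, w1
11. ~(p1 & ~p3), w2
12. p3, w2
Accessibility: w0Rw0, w0Rw1, w0Rw2, w1Rw1, w2Rw2
Complete open branch: satisfiable in S4, hence also in K, T (this S4-model is also a K-model and a T-model).

K, T, S4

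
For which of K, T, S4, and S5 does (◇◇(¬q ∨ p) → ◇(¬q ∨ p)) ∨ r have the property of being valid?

S4, S5

S4-tableau for the negation ¬((◇◇(¬q ∨ p) → ◇(¬q ∨ p)) ∨ r):
1. ¬((◇◇(¬q ∨ p) → ◇(¬q ∨ p)) ∨ r), 0
2. ¬(◇◇(¬q ∨ p) → ◇(¬q ∨ p)), 0   [¬∨-rule on 1]
3. ¬r, 0   [¬∨-rule on 1]
4. ◇◇(¬q ∨ p), 0   [¬→-rule on 2]
5. ¬◇(¬q ∨ p), 0   [¬→-rule on 2]
6. ¬(¬q ∨ p), 0   [¬◇-rule on 5 via 0R0]
7. q, 0   [¬∨-rule on 6]
8. ¬p, 0   [¬∨-rule on 6]
9. ◇(¬q ∨ p), 1   [◇-rule on 4: fresh world 1, 0R1]
10. ¬(¬q ∨ p), 1   [¬◇-rule on 5 via 0R1]
11. q, 1   [¬∨-rule on 10]
12. ¬p, 1   [¬∨-rule on 10]
13. ¬q ∨ p, 2   [◇-rule on 9: fresh world 2, 1R2]
14. ¬(¬q ∨ p), 2   [¬◇-rule on 5 via 0R2]
15. q, 2   [¬∨-rule on 14]
16. ¬p, 2   [¬∨-rule on 14]
17. p, 2   [∨-rule on 13 (branches; this branch)]
Accessibility: 0R0, 0R1, 0R2, 1R1, 1R2, 2R2
Branch closes: p and ¬p both at 2.
Every branch closes (one shown): valid in S4, hence also in S5 (every theorem of S4 is a theorem of S5).
T-tableau for the negation ¬((◇◇(¬q ∨ p) → ◇(¬q ∨ p)) ∨ r):
1. ¬((◇◇(¬q ∨ p) → ◇(¬q ∨ p)) ∨ r), 0
2. ¬(◇◇(¬q ∨ p) → ◇(¬q ∨ p)), 0   [¬∨-rule on 1]
3. ¬r, 0   [¬∨-rule on 1]
4. ◇◇(¬q ∨ p), 0   [¬→-rule on 2]
5. ¬◇(¬q ∨ p), 0   [¬→-rule on 2]
6. ¬(¬q ∨ p), 0   [¬◇-rule on 5 via 0R0]
7. q, 0   [¬∨-rule on 6]
8. ¬p, 0   [¬∨-rule on 6]
9. ◇(¬q ∨ p), 1   [◇-rule on 4: fresh world 1, 0R1]
10. ¬(¬q ∨ p), 1   [¬◇-rule on 5 via 0R1]
11. q, 1   [¬∨-rule on 10]
12. ¬p, 1   [¬∨-rule on 10]
13. ¬q ∨ p, 2   [◇-rule on 9: fresh world 2, 1R2]
14. p, 2   [∨-rule on 13 (branches; this branch)]
Accessibility: 0R0, 0R1, 1R1, 1R2, 2R2
Complete open branch: countermodel on a T-frame, so not valid in T, nor in K (the same frame is also a K-frame).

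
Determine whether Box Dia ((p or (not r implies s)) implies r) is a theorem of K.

Tableau for the negation not Box Dia ((p or (not r implies s)) implies r):
1. not Box Dia ((p or (not r implies s)) implies r), 0
2. not Dia ((p or (not r implies s)) implies r), 1
Accessibility: 0R1
The negation has an open branch (countermodel exists).

Invalid (countermodel exists)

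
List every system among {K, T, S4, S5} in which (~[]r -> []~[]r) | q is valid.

S5

S4-tableau for the negation ~((~[]r -> []~[]r) | q):
1. ~((~[]r -> []~[]r) | q), w0
2. ~(~[]r -> []~[]r), w0
3. ~q, w0
4. ~[]r, w0
5. ~[]~[]r, w0
6. ~r, w1
7. []r, w2
8. r, w2
Accessibility: w0Rw0, w0Rw1, w0Rw2, w1Rw1, w2Rw2
Complete open branch: countermodel on an S4-frame, so not valid in S4, nor in K, T (the same frame is also a K-frame and a T-frame).
S5-tableau for the negation ~((~[]r -> []~[]r) | q):
1. ~((~[]r -> []~[]r) | q), w0
2. ~(~[]r -> []~[]r), w0
3. ~q, w0
4. ~[]r, w0
5. ~[]~[]r, w0
6. ~r, w1
7. []r, w2
8. r, w0
9. r, w1
Accessibility: w0Rw0, w0Rw1, w0Rw2, w1Rw0, w1Rw1, w1Rw2, w2Rw0, w2Rw1, w2Rw2
Branch closes: r and ~r both at w1.
Every branch closes (one shown): valid in S5.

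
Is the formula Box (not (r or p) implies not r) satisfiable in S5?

Satisfiable

1. Box (not (r or p) implies not r), 0
2. not (r or p) implies not r, 0
3. not r, 0
Accessibility: 0R0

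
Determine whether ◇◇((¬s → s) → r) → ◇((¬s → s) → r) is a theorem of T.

Tableau for the negation ¬(◇◇((¬s → s) → r) → ◇((¬s → s) → r)):
1. ¬(◇◇((¬s → s) → r) → ◇((¬s → s) → r)), u
2. ◇◇((¬s → s) → r), u   [¬→-rule on 1]
3. ¬◇((¬s → s) → r), u   [¬→-rule on 1]
4. ¬((¬s → s) → r), u   [¬◇-rule on 3 via uRu]
5. ¬s → s, u   [¬→-rule on 4]
6. ¬r, u   [¬→-rule on 4]
7. s, u   [→-rule on 5 (branches; this branch)]
8. ◇((¬s → s) → r), v   [◇-rule on 2: fresh world v, uRv]
9. ¬((¬s → s) → r), v   [¬◇-rule on 3 via uRv]
10. ¬s → s, v   [¬→-rule on 9]
11. ¬r, v   [¬→-rule on 9]
12. s, v   [→-rule on 10 (branches; this branch)]
13. (¬s → s) → r, w   [◇-rule on 8: fresh world w, vRw]
14. r, w   [→-rule on 13 (branches; this branch)]
Accessibility: uRu, uRv, vRv, vRw, wRw
The negation has an open branch (countermodel exists).

Not valid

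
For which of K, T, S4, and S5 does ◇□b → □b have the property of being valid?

S4-tableau for the negation ¬(◇□b → □b):
1. ¬(◇□b → □b), u
2. ◇□b, u
3. ¬□b, u
4. □b, v
5. b, v
6. ¬b, w
Accessibility: uRu, uRv, uRw, vRv, wRw
Complete open branch: countermodel on an S4-frame, so not valid in S4, nor in K, T (the same frame is also a K-frame and a T-frame).
S5-tableau for the negation ¬(◇□b → □b):
1. ¬(◇□b → □b), u
2. ◇□b, u
3. ¬□b, u
4. □b, v
5. b, u
6. b, v
7. ¬b, w
8. b, w
Accessibility: uRu, uRv, uRw, vRu, vRv, vRw, wRu, wRv, wRw
Branch closes: b and ¬b both at w.
Every branch closes (one shown): valid in S5.

S5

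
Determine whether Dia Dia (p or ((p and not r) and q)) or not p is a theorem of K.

No, not valid

Tableau for the negation not (Dia Dia (p or ((p and not r) and q)) or not p):
1. not (Dia Dia (p or ((p and not r) and q)) or not p), 0
2. not Dia Dia (p or ((p and not r) and q)), 0
3. p, 0
The negation has an open branch (countermodel exists).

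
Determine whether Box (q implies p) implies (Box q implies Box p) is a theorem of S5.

Tableau for the negation not (Box (q implies p) implies (Box q implies Box p)):
1. not (Box (q implies p) implies (Box q implies Box p)), 0
2. Box (q implies p), 0
3. not (Box q implies Box p), 0
4. Box q, 0
5. not Box p, 0
6. q implies p, 0
7. q, 0
8. p, 0
9. not p, 1
10. q implies p, 1
11. q, 1
12. p, 1
Accessibility: 0R0, 0R1, 1R0, 1R1
Branch closes: p and not p both at 1.
All branches of the negation close; one closing branch shown above.

Valid in S5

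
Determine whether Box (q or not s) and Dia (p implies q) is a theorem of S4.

Tableau for the negation not (Box (q or not s) and Dia (p implies q)):
1. not (Box (q or not s) and Dia (p implies q)), 0
2. not Dia (p implies q), 0
3. not (p implies q), 0
4. p, 0
5. not q, 0
Accessibility: 0R0
The negation has an open branch (countermodel exists).

Invalid (countermodel exists)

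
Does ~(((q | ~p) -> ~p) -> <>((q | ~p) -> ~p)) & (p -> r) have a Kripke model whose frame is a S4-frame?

1. ~(((q | ~p) -> ~p) -> <>((q | ~p) -> ~p)) & (p -> r), w0
2. ~(((q | ~p) -> ~p) -> <>((q | ~p) -> ~p)), w0   [&-rule on 1]
3. p -> r, w0   [&-rule on 1]
4. (q | ~p) -> ~p, w0   [~->-rule on 2]
5. ~<>((q | ~p) -> ~p), w0   [~->-rule on 2]
6. ~((q | ~p) -> ~p), w0   [~<>-rule on 5 via w0Rw0]
7. q | ~p, w0   [~->-rule on 6]
8. p, w0   [~->-rule on 6]
9. r, w0   [->-rule on 3 (branches; this branch)]
10. ~(q | ~p), w0   [->-rule on 4 (branches; this branch)]
11. ~q, w0   [~|-rule on 10]
12. ~p, w0   [|-rule on 7 (branches; this branch)]
Accessibility: w0Rw0
Branch closes: p and ~p both at w0.
(One branch shown.) All branches close.

Unsatisfiable (every branch closes)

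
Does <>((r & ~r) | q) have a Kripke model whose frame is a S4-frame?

Yes, satisfiable

1. <>((r & ~r) | q), 0
2. (r & ~r) | q, 1
3. q, 1
Accessibility: 0R0, 0R1, 1R1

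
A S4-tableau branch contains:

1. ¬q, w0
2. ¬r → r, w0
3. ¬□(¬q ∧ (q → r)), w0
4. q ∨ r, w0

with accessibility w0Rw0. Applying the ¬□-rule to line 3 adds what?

a fresh world w1 with w0Rw1, and ¬(¬q ∧ (q → r)) at w1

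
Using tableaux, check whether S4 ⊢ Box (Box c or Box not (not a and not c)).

Tableau for the negation not Box (Box c or Box not (not a and not c)):
1. not Box (Box c or Box not (not a and not c)), w0
2. not (Box c or Box not (not a and not c)), w1   [neg-Box-rule on 1: fresh world w1, w0Rw1]
3. not Box c, w1   [neg-or-rule on 2]
4. not Box not (not a and not c), w1   [neg-or-rule on 2]
5. not c, w2   [neg-Box-rule on 3: fresh world w2, w1Rw2]
6. not a and not c, w3   [neg-Box-rule on 4: fresh world w3, w1Rw3]
7. not a, w3   [and-rule on 6]
8. not c, w3   [and-rule on 6]
Accessibility: w0Rw0, w0Rw1, w0Rw2, w0Rw3, w1Rw1, w1Rw2, w1Rw3, w2Rw2, w3Rw3
The negation has an open branch (countermodel exists).

No, not valid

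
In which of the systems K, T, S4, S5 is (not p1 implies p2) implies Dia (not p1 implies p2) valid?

K-tableau for the negation not ((not p1 implies p2) implies Dia (not p1 implies p2)):
1. not ((not p1 implies p2) implies Dia (not p1 implies p2)), u
2. not p1 implies p2, u
3. not Dia (not p1 implies p2), u
4. p2, u
Complete open branch: countermodel on a K-frame, so not valid in K.
T-tableau for the negation not ((not p1 implies p2) implies Dia (not p1 implies p2)):
1. not ((not p1 implies p2) implies Dia (not p1 implies p2)), u
2. not p1 implies p2, u
3. not Dia (not p1 implies p2), u
4. not (not p1 implies p2), u
5. not p1, u
6. not p2, u
7. p2, u
Accessibility: uRu
Branch closes: p2 and not p2 both at u.
Every branch closes (one shown): valid in T, hence also in S4, S5 (every theorem of T is a theorem of S4 and S5).

T, S4, S5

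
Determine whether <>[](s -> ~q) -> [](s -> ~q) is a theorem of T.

Tableau for the negation ~(<>[](s -> ~q) -> [](s -> ~q)):
1. ~(<>[](s -> ~q) -> [](s -> ~q)), w0
2. <>[](s -> ~q), w0
3. ~[](s -> ~q), w0
4. [](s -> ~q), w1
5. s -> ~q, w1
6. ~q, w1
7. ~(s -> ~q), w2
8. s, w2
9. q, w2
Accessibility: w0Rw0, w0Rw1, w0Rw2, w1Rw1, w2Rw2
The negation has an open branch (countermodel exists).

Not valid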